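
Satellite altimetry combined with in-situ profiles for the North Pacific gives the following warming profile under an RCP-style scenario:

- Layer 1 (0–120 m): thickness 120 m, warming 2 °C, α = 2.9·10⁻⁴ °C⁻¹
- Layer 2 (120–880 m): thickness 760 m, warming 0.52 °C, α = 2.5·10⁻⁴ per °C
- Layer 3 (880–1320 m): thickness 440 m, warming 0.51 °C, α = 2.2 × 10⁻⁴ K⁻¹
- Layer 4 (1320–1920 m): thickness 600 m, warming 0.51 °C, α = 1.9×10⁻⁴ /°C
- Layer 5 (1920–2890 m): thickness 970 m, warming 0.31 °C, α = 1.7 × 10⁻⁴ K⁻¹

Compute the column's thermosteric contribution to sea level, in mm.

327 mm

120 × 2.9×10⁻⁴ × 2 = 0.06960 m
120–880 m: 0.52 × 760 × 2.5×10⁻⁴ = 0.09880 m
Layer 3: 440 × 2.2×10⁻⁴ × 0.51 = 0.049368 m
600 × 0.51 × 1.9×10⁻⁴ = 0.05814 m
Layer 5: 0.31 × 1.7×10⁻⁴ × 970 = 0.051119 m
Δh = 0.06960 + 0.09880 + 0.049368 + 0.05814 + 0.051119 = 0.327027 m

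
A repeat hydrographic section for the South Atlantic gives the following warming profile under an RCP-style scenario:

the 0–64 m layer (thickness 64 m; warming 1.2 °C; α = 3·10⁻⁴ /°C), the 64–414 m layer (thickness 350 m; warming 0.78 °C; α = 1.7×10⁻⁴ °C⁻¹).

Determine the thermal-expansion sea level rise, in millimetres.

Δh ≈ 69.5 mm

0–64 m: 64 × 1.2 × 3×10⁻⁴ = 0.02304 m
Layer 2: 350 × 1.7×10⁻⁴ × 0.78 = 0.04641 m
Δh = 0.02304 + 0.04641 = 0.06945 m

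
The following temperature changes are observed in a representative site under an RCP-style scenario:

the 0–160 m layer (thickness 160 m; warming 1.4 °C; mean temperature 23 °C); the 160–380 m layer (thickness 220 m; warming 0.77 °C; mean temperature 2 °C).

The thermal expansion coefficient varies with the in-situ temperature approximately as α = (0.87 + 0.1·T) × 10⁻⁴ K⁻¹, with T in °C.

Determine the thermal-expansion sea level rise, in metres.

0.0891 m of thermosteric rise

Layer 1: α = (0.87 + 0.1×23)×10⁻⁴ = 3.17×10⁻⁴ K⁻¹
Layer 2: α = (0.87 + 0.1×2)×10⁻⁴ = 1.07×10⁻⁴ K⁻¹
1.4 × 160 × 3.17×10⁻⁴ = 0.071008 m
160–380 m: 0.77 × 1.07×10⁻⁴ × 220 = 0.0181258 m
Δh = 0.071008 + 0.0181258 = 0.0891338 m ≈ 0.0891 m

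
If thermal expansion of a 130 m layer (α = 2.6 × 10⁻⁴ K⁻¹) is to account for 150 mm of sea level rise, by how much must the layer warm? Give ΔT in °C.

4.44 °C

ΔT = Δh/(αH) = 0.15 / (2.6×10⁻⁴ × 130) ≈ 4.438 °C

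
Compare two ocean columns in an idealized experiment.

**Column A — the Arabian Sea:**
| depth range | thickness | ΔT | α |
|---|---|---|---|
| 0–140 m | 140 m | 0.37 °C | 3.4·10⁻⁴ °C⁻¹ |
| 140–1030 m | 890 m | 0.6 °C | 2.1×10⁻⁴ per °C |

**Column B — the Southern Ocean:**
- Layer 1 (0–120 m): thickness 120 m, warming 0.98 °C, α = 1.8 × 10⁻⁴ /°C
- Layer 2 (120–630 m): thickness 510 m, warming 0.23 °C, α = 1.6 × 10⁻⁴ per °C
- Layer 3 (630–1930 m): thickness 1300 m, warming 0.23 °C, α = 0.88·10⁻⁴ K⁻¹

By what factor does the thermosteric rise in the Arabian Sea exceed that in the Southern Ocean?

A 0–140 m: 3.4×10⁻⁴ × 140 × 0.37 = 0.017612 m
A Layer 2: 890 × 0.6 × 2.1×10⁻⁴ = 0.11214 m
A total: 0.129752 m
B Layer 1: 1.8×10⁻⁴ × 0.98 × 120 = 0.021168 m
B 120–630 m: 510 × 1.6×10⁻⁴ × 0.23 = 0.018768 m
B 0.88×10⁻⁴ × 0.23 × 1300 = 0.026312 m
B total: 0.066248 m
Ratio: 0.129752 / 0.066248 ≈ 1.959

≈ 2.0×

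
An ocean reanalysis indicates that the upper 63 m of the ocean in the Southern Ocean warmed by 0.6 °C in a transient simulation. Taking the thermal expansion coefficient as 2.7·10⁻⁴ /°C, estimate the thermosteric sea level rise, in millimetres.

10.2 mm of thermosteric rise

Δh = αΔT·H = 2.7×10⁻⁴ × 0.6 × 63 = 0.010206 m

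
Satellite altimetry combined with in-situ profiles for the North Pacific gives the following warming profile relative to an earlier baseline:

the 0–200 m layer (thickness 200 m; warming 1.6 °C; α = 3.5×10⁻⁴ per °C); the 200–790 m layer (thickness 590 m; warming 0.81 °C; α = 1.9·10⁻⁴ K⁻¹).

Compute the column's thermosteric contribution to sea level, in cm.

20.3 cm

Layer 1: 200 × 3.5×10⁻⁴ × 1.6 = 0.11200 m
Layer 2: 590 × 0.81 × 1.9×10⁻⁴ = 0.090801 m
Δh = 0.11200 + 0.090801 = 0.202801 m ≈ 20.3 cm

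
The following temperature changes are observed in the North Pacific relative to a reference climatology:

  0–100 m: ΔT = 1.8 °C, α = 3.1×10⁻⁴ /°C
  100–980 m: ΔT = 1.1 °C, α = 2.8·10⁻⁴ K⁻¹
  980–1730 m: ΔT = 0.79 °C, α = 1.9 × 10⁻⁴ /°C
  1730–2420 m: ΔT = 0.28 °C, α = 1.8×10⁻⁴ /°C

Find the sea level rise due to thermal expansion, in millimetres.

0–100 m: 100 × 1.8 × 3.1×10⁻⁴ = 0.05580 m
880 × 2.8×10⁻⁴ × 1.1 = 0.27104 m
1.9×10⁻⁴ × 750 × 0.79 = 0.112575 m
Layer 4: 1.8×10⁻⁴ × 690 × 0.28 = 0.034776 m
Δh = 0.05580 + 0.27104 + 0.112575 + 0.034776 = 0.474191 m

about 470 mm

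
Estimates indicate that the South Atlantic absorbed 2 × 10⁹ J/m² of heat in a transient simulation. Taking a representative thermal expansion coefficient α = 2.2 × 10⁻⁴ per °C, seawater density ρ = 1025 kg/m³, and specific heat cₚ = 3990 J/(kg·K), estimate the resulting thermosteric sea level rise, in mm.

Δh = αQ/(ρcₚ) = 2.2×10⁻⁴ × 2×10⁹ / (1025 × 3990) ≈ 0.10759 m

Δh = 110 mm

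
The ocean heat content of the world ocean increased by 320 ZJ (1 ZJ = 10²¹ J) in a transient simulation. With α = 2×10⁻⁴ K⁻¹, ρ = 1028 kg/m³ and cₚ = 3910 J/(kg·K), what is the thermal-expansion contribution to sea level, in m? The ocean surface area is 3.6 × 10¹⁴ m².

Per unit area: Q = 320×10²¹ / (3.6×10¹⁴) ≈ 8.889×10⁸ J/m²
Δh = αQ/(ρcₚ) = 2×10⁻⁴ × 8.889×10⁸ / (1028 × 3910) ≈ 0.04423 m

0.0442 m of thermosteric rise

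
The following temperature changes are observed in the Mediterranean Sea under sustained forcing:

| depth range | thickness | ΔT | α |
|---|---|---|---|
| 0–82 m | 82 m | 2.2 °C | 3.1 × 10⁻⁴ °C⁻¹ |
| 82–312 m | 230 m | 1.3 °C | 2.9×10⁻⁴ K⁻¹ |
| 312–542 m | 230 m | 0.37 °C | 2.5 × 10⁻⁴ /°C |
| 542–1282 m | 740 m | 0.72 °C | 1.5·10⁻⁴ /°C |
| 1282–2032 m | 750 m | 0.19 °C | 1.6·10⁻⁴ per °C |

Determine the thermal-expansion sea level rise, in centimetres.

2.2 × 82 × 3.1×10⁻⁴ = 0.055924 m
1.3 × 230 × 2.9×10⁻⁴ = 0.08671 m
312–542 m: 2.5×10⁻⁴ × 0.37 × 230 = 0.021275 m
0.72 × 1.5×10⁻⁴ × 740 = 0.07992 m
Layer 5: 0.19 × 750 × 1.6×10⁻⁴ = 0.02280 m
Δh = 0.055924 + 0.08671 + 0.021275 + 0.07992 + 0.02280 = 0.266629 m

26.7 cm of thermosteric rise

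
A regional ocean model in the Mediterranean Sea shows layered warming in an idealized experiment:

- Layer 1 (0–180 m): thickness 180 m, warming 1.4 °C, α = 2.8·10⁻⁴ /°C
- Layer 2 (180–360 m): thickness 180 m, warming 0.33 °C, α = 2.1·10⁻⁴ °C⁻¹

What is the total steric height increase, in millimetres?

83.0 mm

Layer 1: 2.8×10⁻⁴ × 180 × 1.4 = 0.07056 m
Layer 2: 2.1×10⁻⁴ × 180 × 0.33 = 0.012474 m
Δh = 0.07056 + 0.012474 = 0.083034 m ≈ 83.0 mm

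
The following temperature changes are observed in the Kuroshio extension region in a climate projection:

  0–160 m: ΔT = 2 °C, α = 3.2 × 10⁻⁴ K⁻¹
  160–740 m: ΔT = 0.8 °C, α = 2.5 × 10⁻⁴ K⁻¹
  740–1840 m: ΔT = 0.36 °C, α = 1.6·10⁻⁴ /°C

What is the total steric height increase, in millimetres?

280 mm of thermosteric rise

3.2×10⁻⁴ × 160 × 2 = 0.10240 m
Layer 2: 0.8 × 580 × 2.5×10⁻⁴ = 0.11600 m
1.6×10⁻⁴ × 0.36 × 1100 = 0.06336 m
Δh = 0.10240 + 0.11600 + 0.06336 = 0.28176 m ≈ 280 mm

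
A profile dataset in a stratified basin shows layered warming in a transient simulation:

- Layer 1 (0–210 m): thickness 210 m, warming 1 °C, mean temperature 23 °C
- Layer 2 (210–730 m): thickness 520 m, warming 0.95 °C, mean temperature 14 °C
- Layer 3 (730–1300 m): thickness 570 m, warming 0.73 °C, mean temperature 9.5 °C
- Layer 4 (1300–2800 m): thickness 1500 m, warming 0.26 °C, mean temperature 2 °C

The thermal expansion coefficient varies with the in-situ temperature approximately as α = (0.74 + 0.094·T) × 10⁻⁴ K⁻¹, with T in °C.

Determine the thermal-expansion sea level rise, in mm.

Layer 1: α = (0.74 + 0.094×23)×10⁻⁴ = 2.902×10⁻⁴ K⁻¹
Layer 2: α = (0.74 + 0.094×14)×10⁻⁴ = 2.056×10⁻⁴ K⁻¹
Layer 3: α = (0.74 + 0.094×9.5)×10⁻⁴ = 1.633×10⁻⁴ K⁻¹
Layer 4: α = (0.74 + 0.094×2)×10⁻⁴ = 0.928×10⁻⁴ K⁻¹
1 × 2.902×10⁻⁴ × 210 = 0.060942 m
Layer 2: 2.056×10⁻⁴ × 520 × 0.95 = 0.1015664 m
Layer 3: 0.73 × 570 × 1.633×10⁻⁴ = 0.06794913 m
1300–2800 m: 1500 × 0.928×10⁻⁴ × 0.26 = 0.036192 m
Δh = 0.060942 + 0.1015664 + 0.06794913 + 0.036192 = 0.26664953 m ≈ 267 mm

267 mm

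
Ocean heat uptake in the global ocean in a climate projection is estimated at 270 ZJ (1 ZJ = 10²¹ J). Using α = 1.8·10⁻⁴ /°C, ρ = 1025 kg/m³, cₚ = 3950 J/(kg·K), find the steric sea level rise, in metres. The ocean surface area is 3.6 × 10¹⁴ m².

Δh = 0.0333 m

Per unit area: Q = 270×10²¹ / (3.6×10¹⁴) = 7.5×10⁸ J/m²
Δh = αQ/(ρcₚ) = 1.8×10⁻⁴ × 7.5×10⁸ / (1025 × 3950) ≈ 0.033344 m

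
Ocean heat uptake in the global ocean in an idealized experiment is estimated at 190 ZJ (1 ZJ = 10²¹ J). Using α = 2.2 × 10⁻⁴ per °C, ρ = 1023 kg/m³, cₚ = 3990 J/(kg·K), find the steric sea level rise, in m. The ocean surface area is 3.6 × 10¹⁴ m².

Per unit area: Q = 190×10²¹ / (3.6×10¹⁴) ≈ 5.278×10⁸ J/m²
Δh = αQ/(ρcₚ) = 2.2×10⁻⁴ × 5.278×10⁸ / (1023 × 3990) ≈ 0.028447 m

Δh = 0.0284 m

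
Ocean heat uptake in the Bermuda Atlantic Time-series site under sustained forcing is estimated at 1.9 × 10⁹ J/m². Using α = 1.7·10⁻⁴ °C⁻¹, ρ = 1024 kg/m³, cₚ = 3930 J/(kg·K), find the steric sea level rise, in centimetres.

Δh = αQ/(ρcₚ) = 1.7×10⁻⁴ × 1.9×10⁹ / (1024 × 3930) ≈ 0.080262 m

Δh ≈ 8.03 cm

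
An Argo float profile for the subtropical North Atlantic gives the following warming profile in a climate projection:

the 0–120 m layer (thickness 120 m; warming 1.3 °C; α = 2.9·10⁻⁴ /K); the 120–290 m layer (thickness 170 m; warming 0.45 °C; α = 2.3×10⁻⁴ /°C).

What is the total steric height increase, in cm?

about 6.28 cm

0–120 m: 2.9×10⁻⁴ × 120 × 1.3 = 0.04524 m
Layer 2: 0.45 × 170 × 2.3×10⁻⁴ = 0.017595 m
Δh = 0.04524 + 0.017595 = 0.062835 m ≈ 6.28 cm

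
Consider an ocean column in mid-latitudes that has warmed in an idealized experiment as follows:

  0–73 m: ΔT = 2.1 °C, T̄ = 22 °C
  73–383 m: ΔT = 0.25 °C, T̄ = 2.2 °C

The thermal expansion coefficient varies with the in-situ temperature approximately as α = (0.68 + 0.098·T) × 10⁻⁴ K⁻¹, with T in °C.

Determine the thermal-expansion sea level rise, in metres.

about 0.050 m

Layer 1: α = (0.68 + 0.098×22)×10⁻⁴ = 2.836×10⁻⁴ K⁻¹
Layer 2: α = (0.68 + 0.098×2.2)×10⁻⁴ = 0.8956×10⁻⁴ K⁻¹
Layer 1: 2.836×10⁻⁴ × 2.1 × 73 = 0.04347588 m
73–383 m: 310 × 0.25 × 0.8956×10⁻⁴ = 0.0069409 m
Δh = 0.04347588 + 0.0069409 = 0.05041678 m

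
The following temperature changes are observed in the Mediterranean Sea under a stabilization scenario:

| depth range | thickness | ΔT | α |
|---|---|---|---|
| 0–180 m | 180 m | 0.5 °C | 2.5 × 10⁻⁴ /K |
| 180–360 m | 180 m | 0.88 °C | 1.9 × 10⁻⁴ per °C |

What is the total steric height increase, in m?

180 × 2.5×10⁻⁴ × 0.5 = 0.02250 m
180–360 m: 0.88 × 1.9×10⁻⁴ × 180 = 0.030096 m
Δh = 0.02250 + 0.030096 = 0.052596 m ≈ 0.0526 m

Δh = 0.0526 m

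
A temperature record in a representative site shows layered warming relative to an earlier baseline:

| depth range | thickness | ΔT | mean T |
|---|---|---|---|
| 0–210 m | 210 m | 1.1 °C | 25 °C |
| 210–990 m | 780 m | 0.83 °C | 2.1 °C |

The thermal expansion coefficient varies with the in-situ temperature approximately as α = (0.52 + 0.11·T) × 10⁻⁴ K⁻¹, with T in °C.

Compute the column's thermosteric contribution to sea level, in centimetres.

Layer 1: α = (0.52 + 0.11×25)×10⁻⁴ = 3.27×10⁻⁴ K⁻¹
Layer 2: α = (0.52 + 0.11×2.1)×10⁻⁴ = 0.751×10⁻⁴ K⁻¹
0–210 m: 210 × 1.1 × 3.27×10⁻⁴ = 0.075537 m
Layer 2: 0.83 × 0.751×10⁻⁴ × 780 = 0.04861974 m
Δh = 0.075537 + 0.04861974 = 0.12415674 m

about 12.4 cm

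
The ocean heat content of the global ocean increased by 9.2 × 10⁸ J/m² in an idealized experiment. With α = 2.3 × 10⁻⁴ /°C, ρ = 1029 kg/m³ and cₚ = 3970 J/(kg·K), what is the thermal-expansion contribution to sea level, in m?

Δh ≈ 0.0518 m

Δh = αQ/(ρcₚ) = 2.3×10⁻⁴ × 9.2×10⁸ / (1029 × 3970) ≈ 0.051798 m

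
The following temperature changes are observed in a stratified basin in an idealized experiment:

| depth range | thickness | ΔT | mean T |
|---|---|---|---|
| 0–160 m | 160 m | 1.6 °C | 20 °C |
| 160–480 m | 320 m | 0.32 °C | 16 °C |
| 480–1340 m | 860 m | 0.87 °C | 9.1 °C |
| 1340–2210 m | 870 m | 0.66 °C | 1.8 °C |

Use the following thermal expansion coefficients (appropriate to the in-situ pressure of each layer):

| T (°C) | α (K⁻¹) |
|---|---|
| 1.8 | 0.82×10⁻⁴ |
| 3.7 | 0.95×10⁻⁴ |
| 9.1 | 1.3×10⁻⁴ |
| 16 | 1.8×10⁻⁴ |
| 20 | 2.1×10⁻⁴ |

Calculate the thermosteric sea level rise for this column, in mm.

220 mm

Layer 1 at 20 °C → α = 2.1×10⁻⁴ K⁻¹
Layer 2 at 16 °C → α = 1.8×10⁻⁴ K⁻¹
Layer 3 at 9.1 °C → α = 1.3×10⁻⁴ K⁻¹
Layer 4 at 1.8 °C → α = 0.82×10⁻⁴ K⁻¹
0–160 m: 2.1×10⁻⁴ × 160 × 1.6 = 0.05376 m
320 × 0.32 × 1.8×10⁻⁴ = 0.018432 m
Layer 3: 1.3×10⁻⁴ × 0.87 × 860 = 0.097266 m
1340–2210 m: 0.82×10⁻⁴ × 0.66 × 870 = 0.0470844 m
Δh = 0.05376 + 0.018432 + 0.097266 + 0.0470844 = 0.2165424 m ≈ 220 mm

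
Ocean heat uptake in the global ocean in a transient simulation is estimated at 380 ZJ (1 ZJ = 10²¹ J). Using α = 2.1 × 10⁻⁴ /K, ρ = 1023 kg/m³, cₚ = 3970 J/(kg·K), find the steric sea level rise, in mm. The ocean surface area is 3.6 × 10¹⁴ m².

Per unit area: Q = 380×10²¹ / (3.6×10¹⁴) ≈ 1.056×10⁹ J/m²
Δh = αQ/(ρcₚ) = 2.1×10⁻⁴ × 1.056×10⁹ / (1023 × 3970) ≈ 0.054603 m

55 mm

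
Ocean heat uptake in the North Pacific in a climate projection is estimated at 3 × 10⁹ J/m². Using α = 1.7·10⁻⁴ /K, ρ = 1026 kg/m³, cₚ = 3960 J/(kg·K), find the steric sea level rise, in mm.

Δh = αQ/(ρcₚ) = 1.7×10⁻⁴ × 3×10⁹ / (1026 × 3960) ≈ 0.12552 m

130 mm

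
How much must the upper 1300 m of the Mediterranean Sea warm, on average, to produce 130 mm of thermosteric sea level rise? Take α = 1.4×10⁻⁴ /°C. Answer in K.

ΔT = Δh/(αH) = 0.13 / (1.4×10⁻⁴ × 1300) ≈ 0.7143 K

ΔT ≈ 0.714 K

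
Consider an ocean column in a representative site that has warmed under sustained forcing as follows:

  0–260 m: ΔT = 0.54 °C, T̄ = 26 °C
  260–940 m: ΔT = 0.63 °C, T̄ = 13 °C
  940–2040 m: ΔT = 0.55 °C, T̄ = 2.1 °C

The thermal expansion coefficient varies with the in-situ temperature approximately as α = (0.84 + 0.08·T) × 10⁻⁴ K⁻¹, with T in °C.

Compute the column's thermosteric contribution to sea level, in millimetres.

Δh = 183 mm

Layer 1: α = (0.84 + 0.08×26)×10⁻⁴ = 2.92×10⁻⁴ K⁻¹
Layer 2: α = (0.84 + 0.08×13)×10⁻⁴ = 1.88×10⁻⁴ K⁻¹
Layer 3: α = (0.84 + 0.08×2.1)×10⁻⁴ = 1.008×10⁻⁴ K⁻¹
0–260 m: 0.54 × 260 × 2.92×10⁻⁴ = 0.0409968 m
Layer 2: 680 × 1.88×10⁻⁴ × 0.63 = 0.0805392 m
Layer 3: 1.008×10⁻⁴ × 1100 × 0.55 = 0.060984 m
Δh = 0.0409968 + 0.0805392 + 0.060984 = 0.18252 m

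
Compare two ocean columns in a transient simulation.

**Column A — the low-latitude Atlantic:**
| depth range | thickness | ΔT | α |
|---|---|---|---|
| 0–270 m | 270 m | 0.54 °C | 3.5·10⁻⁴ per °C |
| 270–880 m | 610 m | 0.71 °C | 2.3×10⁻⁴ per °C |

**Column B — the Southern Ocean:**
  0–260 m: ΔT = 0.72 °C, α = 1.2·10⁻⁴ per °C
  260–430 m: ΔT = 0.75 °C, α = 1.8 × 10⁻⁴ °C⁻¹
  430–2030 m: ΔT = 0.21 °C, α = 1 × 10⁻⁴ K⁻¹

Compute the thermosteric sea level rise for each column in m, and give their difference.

A 270 × 3.5×10⁻⁴ × 0.54 = 0.05103 m
A 270–880 m: 610 × 0.71 × 2.3×10⁻⁴ = 0.099613 m
A total: 0.150643 m
B 0–260 m: 1.2×10⁻⁴ × 0.72 × 260 = 0.022464 m
B Layer 2: 1.8×10⁻⁴ × 170 × 0.75 = 0.02295 m
B Layer 3: 1×10⁻⁴ × 1600 × 0.21 = 0.03360 m
B total: 0.079014 m
Difference: 0.150643 − 0.079014 = 0.071629 m

Δh_A ≈ 0.151 m, Δh_B ≈ 0.0790 m; difference ≈ 0.0716 m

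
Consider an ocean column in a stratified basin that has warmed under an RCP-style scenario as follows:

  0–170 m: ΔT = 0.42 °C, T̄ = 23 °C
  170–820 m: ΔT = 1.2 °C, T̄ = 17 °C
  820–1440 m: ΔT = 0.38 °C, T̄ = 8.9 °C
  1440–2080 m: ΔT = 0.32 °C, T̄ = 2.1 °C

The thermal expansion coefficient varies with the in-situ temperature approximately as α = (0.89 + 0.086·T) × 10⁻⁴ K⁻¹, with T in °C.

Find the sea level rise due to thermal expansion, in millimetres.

260 mm

Layer 1: α = (0.89 + 0.086×23)×10⁻⁴ = 2.868×10⁻⁴ K⁻¹
Layer 2: α = (0.89 + 0.086×17)×10⁻⁴ = 2.352×10⁻⁴ K⁻¹
Layer 3: α = (0.89 + 0.086×8.9)×10⁻⁴ = 1.6554×10⁻⁴ K⁻¹
Layer 4: α = (0.89 + 0.086×2.1)×10⁻⁴ = 1.0706×10⁻⁴ K⁻¹
Layer 1: 2.868×10⁻⁴ × 0.42 × 170 = 0.02047752 m
650 × 1.2 × 2.352×10⁻⁴ = 0.183456 m
0.38 × 1.6554×10⁻⁴ × 620 = 0.039001224 m
1440–2080 m: 640 × 1.0706×10⁻⁴ × 0.32 = 0.021925888 m
Δh = 0.02047752 + 0.183456 + 0.039001224 + 0.021925888 = 0.264860632 m ≈ 260 mm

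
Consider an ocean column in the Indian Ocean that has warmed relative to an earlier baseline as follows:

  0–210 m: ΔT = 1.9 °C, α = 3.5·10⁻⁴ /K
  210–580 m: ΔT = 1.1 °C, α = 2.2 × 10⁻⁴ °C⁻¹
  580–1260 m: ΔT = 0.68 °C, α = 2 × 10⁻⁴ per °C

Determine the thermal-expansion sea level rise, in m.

Δh ≈ 0.322 m

Layer 1: 1.9 × 210 × 3.5×10⁻⁴ = 0.13965 m
Layer 2: 1.1 × 2.2×10⁻⁴ × 370 = 0.08954 m
580–1260 m: 2×10⁻⁴ × 0.68 × 680 = 0.09248 m
Δh = 0.13965 + 0.08954 + 0.09248 = 0.32167 m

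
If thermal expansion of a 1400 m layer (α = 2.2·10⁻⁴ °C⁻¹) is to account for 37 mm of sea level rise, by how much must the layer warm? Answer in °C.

ΔT ≈ 0.120 °C

ΔT = Δh/(αH) = 0.037 / (2.2×10⁻⁴ × 1400) ≈ 0.1201 °C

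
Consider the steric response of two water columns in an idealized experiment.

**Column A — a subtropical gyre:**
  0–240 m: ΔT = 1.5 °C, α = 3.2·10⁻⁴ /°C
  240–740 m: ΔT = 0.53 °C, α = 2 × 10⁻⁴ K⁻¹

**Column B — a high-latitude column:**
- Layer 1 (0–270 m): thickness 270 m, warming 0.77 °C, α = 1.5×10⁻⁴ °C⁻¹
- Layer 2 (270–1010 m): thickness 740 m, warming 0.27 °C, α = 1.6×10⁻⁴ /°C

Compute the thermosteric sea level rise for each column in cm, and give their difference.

A: 17 cm; B: 6.3 cm; difference 11 cm

A Layer 1: 240 × 1.5 × 3.2×10⁻⁴ = 0.11520 m
A Layer 2: 500 × 0.53 × 2×10⁻⁴ = 0.05300 m
A total: 0.16820 m
B Layer 1: 270 × 0.77 × 1.5×10⁻⁴ = 0.031185 m
B Layer 2: 740 × 1.6×10⁻⁴ × 0.27 = 0.031968 m
B total: 0.063153 m
Difference: 0.16820 − 0.063153 = 0.105047 m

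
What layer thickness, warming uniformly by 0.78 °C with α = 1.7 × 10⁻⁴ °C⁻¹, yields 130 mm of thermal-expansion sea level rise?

H = Δh/(αΔT) = 0.13 / (1.7×10⁻⁴ × 0.78) ≈ 980.4 m

980 m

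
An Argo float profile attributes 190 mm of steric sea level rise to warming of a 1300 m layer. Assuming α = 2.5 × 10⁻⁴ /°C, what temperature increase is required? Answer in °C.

0.585 °C

ΔT = Δh/(αH) = 0.19 / (2.5×10⁻⁴ × 1300) ≈ 0.5846 °C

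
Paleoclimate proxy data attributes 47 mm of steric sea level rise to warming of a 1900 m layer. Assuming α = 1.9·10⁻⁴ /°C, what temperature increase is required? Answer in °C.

ΔT = Δh/(αH) = 0.047 / (1.9×10⁻⁴ × 1900) ≈ 0.1302 °C

0.130 °C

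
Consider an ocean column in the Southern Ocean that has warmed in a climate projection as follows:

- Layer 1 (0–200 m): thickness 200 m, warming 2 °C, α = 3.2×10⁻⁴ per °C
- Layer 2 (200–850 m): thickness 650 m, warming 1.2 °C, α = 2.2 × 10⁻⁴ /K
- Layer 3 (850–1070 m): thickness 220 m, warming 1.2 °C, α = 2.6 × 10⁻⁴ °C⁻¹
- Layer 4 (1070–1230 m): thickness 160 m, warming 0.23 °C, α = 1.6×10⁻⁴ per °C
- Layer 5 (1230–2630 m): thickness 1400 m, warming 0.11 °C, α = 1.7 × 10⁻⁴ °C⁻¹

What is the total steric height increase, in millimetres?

0–200 m: 3.2×10⁻⁴ × 200 × 2 = 0.12800 m
200–850 m: 2.2×10⁻⁴ × 650 × 1.2 = 0.17160 m
Layer 3: 2.6×10⁻⁴ × 1.2 × 220 = 0.06864 m
Layer 4: 1.6×10⁻⁴ × 0.23 × 160 = 0.005888 m
Layer 5: 0.11 × 1.7×10⁻⁴ × 1400 = 0.02618 m
Δh = 0.12800 + 0.17160 + 0.06864 + 0.005888 + 0.02618 = 0.400308 m

400 mm of thermosteric rise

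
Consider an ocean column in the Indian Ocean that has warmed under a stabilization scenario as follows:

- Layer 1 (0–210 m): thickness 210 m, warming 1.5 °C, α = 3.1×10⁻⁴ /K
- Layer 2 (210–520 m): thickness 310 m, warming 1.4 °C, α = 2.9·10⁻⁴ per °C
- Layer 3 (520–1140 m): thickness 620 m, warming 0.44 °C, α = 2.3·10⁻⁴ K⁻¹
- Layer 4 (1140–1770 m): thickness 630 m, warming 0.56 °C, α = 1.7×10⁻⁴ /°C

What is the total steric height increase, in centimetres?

Layer 1: 3.1×10⁻⁴ × 1.5 × 210 = 0.09765 m
Layer 2: 2.9×10⁻⁴ × 310 × 1.4 = 0.12586 m
Layer 3: 0.44 × 2.3×10⁻⁴ × 620 = 0.062744 m
1140–1770 m: 0.56 × 630 × 1.7×10⁻⁴ = 0.059976 m
Δh = 0.09765 + 0.12586 + 0.062744 + 0.059976 = 0.34623 m

35 cm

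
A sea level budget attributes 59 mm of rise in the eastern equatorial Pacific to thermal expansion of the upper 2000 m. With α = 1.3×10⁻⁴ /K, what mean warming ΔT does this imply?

0.23 °C

ΔT = Δh/(αH) = 0.059 / (1.3×10⁻⁴ × 2000) ≈ 0.2269 °C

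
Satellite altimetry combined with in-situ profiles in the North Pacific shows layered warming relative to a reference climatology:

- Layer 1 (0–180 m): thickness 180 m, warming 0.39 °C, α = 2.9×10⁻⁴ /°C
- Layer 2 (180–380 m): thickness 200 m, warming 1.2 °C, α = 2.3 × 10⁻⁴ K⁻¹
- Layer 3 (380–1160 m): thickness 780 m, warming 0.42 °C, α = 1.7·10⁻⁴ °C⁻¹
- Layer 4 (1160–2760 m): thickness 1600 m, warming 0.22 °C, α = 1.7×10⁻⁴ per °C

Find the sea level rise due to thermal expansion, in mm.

Layer 1: 0.39 × 180 × 2.9×10⁻⁴ = 0.020358 m
200 × 2.3×10⁻⁴ × 1.2 = 0.05520 m
1.7×10⁻⁴ × 780 × 0.42 = 0.055692 m
Layer 4: 1600 × 1.7×10⁻⁴ × 0.22 = 0.05984 m
Δh = 0.020358 + 0.05520 + 0.055692 + 0.05984 = 0.19109 m

about 191 mm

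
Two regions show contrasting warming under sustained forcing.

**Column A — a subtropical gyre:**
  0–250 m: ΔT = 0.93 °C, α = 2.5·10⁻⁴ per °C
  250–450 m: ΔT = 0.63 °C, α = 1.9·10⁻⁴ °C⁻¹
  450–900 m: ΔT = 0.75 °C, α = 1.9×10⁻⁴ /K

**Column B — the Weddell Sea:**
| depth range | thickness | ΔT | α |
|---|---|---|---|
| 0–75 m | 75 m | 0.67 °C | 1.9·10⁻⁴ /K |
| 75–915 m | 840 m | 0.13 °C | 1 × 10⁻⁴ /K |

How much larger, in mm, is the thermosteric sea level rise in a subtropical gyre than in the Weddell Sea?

Δh_A − Δh_B ≈ 130 mm

A Layer 1: 2.5×10⁻⁴ × 250 × 0.93 = 0.058125 m
A 200 × 0.63 × 1.9×10⁻⁴ = 0.02394 m
A Layer 3: 0.75 × 1.9×10⁻⁴ × 450 = 0.064125 m
A total: 0.14619 m
B 0–75 m: 1.9×10⁻⁴ × 75 × 0.67 = 0.0095475 m
B Layer 2: 0.13 × 840 × 1×10⁻⁴ = 0.01092 m
B total: 0.0204675 m
Difference: 0.14619 − 0.0204675 = 0.1257225 m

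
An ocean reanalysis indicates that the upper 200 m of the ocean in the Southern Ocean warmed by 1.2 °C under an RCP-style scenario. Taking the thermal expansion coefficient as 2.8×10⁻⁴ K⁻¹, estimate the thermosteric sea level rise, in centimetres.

Δh = αΔT·H = 2.8×10⁻⁴ × 1.2 × 200 = 0.06720 m

about 6.72 cm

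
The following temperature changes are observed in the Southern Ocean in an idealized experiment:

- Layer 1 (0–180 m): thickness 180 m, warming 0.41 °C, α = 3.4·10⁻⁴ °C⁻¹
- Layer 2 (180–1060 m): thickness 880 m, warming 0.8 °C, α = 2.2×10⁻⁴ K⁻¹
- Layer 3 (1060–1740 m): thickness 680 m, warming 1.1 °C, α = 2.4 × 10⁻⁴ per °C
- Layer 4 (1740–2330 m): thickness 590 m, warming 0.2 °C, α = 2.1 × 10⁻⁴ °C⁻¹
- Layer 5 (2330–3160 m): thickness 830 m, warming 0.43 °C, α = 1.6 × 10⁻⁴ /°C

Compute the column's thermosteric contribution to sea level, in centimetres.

0.41 × 180 × 3.4×10⁻⁴ = 0.025092 m
880 × 2.2×10⁻⁴ × 0.8 = 0.15488 m
Layer 3: 680 × 2.4×10⁻⁴ × 1.1 = 0.17952 m
1740–2330 m: 590 × 2.1×10⁻⁴ × 0.2 = 0.02478 m
0.43 × 1.6×10⁻⁴ × 830 = 0.057104 m
Δh = 0.025092 + 0.15488 + 0.17952 + 0.02478 + 0.057104 = 0.441376 m

about 44 cm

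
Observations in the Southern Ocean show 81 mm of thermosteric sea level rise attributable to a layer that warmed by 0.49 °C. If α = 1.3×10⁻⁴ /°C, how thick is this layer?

H = Δh/(αΔT) = 0.081 / (1.3×10⁻⁴ × 0.49) ≈ 1272 m

H ≈ 1270 m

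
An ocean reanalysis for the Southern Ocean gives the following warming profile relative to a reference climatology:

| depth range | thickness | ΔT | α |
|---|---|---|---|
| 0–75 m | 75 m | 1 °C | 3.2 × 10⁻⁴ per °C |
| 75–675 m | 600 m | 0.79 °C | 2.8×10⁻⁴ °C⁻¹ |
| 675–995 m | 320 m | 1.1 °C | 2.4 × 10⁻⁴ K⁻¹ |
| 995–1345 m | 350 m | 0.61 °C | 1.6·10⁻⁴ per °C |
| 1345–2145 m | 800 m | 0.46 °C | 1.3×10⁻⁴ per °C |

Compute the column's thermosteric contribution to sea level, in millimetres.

323 mm of thermosteric rise

0–75 m: 3.2×10⁻⁴ × 75 × 1 = 0.02400 m
600 × 0.79 × 2.8×10⁻⁴ = 0.13272 m
675–995 m: 2.4×10⁻⁴ × 320 × 1.1 = 0.08448 m
0.61 × 350 × 1.6×10⁻⁴ = 0.03416 m
1.3×10⁻⁴ × 0.46 × 800 = 0.04784 m
Δh = 0.02400 + 0.13272 + 0.08448 + 0.03416 + 0.04784 = 0.32320 m ≈ 323 mm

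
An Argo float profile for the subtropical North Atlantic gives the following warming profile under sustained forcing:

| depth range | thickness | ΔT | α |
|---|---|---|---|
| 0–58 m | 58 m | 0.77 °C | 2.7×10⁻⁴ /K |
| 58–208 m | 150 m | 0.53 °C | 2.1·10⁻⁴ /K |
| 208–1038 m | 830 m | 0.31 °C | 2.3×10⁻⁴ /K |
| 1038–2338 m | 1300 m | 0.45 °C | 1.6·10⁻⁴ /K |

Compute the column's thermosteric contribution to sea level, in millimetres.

182 mm of thermosteric rise

0–58 m: 2.7×10⁻⁴ × 0.77 × 58 = 0.0120582 m
58–208 m: 150 × 2.1×10⁻⁴ × 0.53 = 0.016695 m
208–1038 m: 0.31 × 830 × 2.3×10⁻⁴ = 0.059179 m
1038–2338 m: 1.6×10⁻⁴ × 0.45 × 1300 = 0.09360 m
Δh = 0.0120582 + 0.016695 + 0.059179 + 0.09360 = 0.1815322 m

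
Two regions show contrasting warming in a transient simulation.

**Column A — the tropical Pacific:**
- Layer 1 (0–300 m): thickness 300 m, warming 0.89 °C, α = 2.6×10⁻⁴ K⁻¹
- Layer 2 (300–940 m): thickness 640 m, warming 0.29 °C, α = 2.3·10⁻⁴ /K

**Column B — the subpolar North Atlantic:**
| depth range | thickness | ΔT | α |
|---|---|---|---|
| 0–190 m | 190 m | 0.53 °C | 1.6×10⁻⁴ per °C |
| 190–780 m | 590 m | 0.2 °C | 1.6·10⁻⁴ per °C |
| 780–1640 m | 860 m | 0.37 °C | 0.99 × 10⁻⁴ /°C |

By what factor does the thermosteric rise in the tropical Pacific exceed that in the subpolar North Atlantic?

A 0–300 m: 2.6×10⁻⁴ × 300 × 0.89 = 0.06942 m
A Layer 2: 640 × 0.29 × 2.3×10⁻⁴ = 0.042688 m
A total: 0.112108 m
B Layer 1: 1.6×10⁻⁴ × 0.53 × 190 = 0.016112 m
B 0.2 × 1.6×10⁻⁴ × 590 = 0.01888 m
B 0.99×10⁻⁴ × 860 × 0.37 = 0.0315018 m
B total: 0.0664938 m
Ratio: 0.112108 / 0.0664938 ≈ 1.686

1.69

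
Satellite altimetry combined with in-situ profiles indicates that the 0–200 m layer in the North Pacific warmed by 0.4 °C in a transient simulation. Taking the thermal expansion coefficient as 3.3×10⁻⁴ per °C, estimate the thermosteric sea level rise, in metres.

Δh ≈ 0.026 m

Δh = αΔT·H = 3.3×10⁻⁴ × 0.4 × 200 = 0.02640 m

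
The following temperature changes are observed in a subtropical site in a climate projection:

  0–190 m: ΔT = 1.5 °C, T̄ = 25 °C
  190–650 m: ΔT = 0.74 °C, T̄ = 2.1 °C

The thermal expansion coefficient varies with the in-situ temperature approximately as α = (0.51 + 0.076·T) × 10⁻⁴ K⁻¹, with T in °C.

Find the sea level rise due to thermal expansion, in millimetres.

Layer 1: α = (0.51 + 0.076×25)×10⁻⁴ = 2.41×10⁻⁴ K⁻¹
Layer 2: α = (0.51 + 0.076×2.1)×10⁻⁴ = 0.6696×10⁻⁴ K⁻¹
Layer 1: 190 × 1.5 × 2.41×10⁻⁴ = 0.068685 m
Layer 2: 0.74 × 460 × 0.6696×10⁻⁴ = 0.022793184 m
Δh = 0.068685 + 0.022793184 = 0.091478184 m

about 91 mm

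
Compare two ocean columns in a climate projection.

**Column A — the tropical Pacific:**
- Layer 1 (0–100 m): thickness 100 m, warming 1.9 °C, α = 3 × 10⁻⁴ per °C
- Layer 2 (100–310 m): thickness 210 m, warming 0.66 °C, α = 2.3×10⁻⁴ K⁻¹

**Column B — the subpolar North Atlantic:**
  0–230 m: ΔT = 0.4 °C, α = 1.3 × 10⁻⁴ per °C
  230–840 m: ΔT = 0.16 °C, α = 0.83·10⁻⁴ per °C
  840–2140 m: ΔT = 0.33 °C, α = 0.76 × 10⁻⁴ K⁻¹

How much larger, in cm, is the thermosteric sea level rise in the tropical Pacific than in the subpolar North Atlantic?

3.62 cm

A 0–100 m: 3×10⁻⁴ × 100 × 1.9 = 0.05700 m
A Layer 2: 2.3×10⁻⁴ × 0.66 × 210 = 0.031878 m
A total: 0.088878 m
B 230 × 1.3×10⁻⁴ × 0.4 = 0.01196 m
B 230–840 m: 610 × 0.16 × 0.83×10⁻⁴ = 0.0081008 m
B 840–2140 m: 1300 × 0.76×10⁻⁴ × 0.33 = 0.032604 m
B total: 0.0526648 m
Difference: 0.088878 − 0.0526648 = 0.0362132 m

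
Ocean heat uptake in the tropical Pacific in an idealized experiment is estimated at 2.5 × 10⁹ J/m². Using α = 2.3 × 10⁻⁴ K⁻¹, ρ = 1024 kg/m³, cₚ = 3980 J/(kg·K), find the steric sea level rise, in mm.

Δh = 140 mm

Δh = αQ/(ρcₚ) = 2.3×10⁻⁴ × 2.5×10⁹ / (1024 × 3980) ≈ 0.14109 m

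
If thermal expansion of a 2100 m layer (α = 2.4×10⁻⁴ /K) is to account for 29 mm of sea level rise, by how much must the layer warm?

ΔT = Δh/(αH) = 0.029 / (2.4×10⁻⁴ × 2100) ≈ 0.05754 °C

0.058 °C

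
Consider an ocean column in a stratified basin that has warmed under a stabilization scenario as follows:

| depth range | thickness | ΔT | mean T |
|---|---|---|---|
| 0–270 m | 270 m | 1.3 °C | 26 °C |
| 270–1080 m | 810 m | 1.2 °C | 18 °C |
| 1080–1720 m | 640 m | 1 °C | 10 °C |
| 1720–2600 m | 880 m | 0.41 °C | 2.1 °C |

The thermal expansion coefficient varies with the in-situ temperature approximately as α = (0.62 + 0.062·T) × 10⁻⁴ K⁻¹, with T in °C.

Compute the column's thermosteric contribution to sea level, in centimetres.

Δh = 35 cm

Layer 1: α = (0.62 + 0.062×26)×10⁻⁴ = 2.232×10⁻⁴ K⁻¹
Layer 2: α = (0.62 + 0.062×18)×10⁻⁴ = 1.736×10⁻⁴ K⁻¹
Layer 3: α = (0.62 + 0.062×10)×10⁻⁴ = 1.24×10⁻⁴ K⁻¹
Layer 4: α = (0.62 + 0.062×2.1)×10⁻⁴ = 0.7502×10⁻⁴ K⁻¹
1.3 × 2.232×10⁻⁴ × 270 = 0.0783432 m
270–1080 m: 810 × 1.2 × 1.736×10⁻⁴ = 0.1687392 m
Layer 3: 1 × 1.24×10⁻⁴ × 640 = 0.07936 m
0.7502×10⁻⁴ × 0.41 × 880 = 0.027067216 m
Δh = 0.0783432 + 0.1687392 + 0.07936 + 0.027067216 = 0.353509616 m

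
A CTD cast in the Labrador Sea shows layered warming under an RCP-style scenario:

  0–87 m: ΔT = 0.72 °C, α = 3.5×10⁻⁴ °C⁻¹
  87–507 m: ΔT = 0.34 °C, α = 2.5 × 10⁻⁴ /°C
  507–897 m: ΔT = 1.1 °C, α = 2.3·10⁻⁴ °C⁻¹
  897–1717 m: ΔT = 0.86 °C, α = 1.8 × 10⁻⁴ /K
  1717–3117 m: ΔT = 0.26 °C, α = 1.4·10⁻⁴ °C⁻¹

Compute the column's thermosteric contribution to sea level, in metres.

0–87 m: 0.72 × 3.5×10⁻⁴ × 87 = 0.021924 m
87–507 m: 420 × 0.34 × 2.5×10⁻⁴ = 0.03570 m
Layer 3: 1.1 × 390 × 2.3×10⁻⁴ = 0.09867 m
Layer 4: 820 × 1.8×10⁻⁴ × 0.86 = 0.126936 m
0.26 × 1400 × 1.4×10⁻⁴ = 0.05096 m
Δh = 0.021924 + 0.03570 + 0.09867 + 0.126936 + 0.05096 = 0.33419 m

Δh = 0.334 m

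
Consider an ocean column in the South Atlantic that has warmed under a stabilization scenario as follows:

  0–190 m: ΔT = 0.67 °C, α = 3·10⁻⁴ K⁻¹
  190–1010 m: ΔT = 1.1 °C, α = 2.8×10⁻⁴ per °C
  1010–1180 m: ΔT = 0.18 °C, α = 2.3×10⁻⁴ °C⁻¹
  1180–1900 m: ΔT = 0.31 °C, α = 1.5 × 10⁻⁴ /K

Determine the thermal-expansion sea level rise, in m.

Layer 1: 0.67 × 190 × 3×10⁻⁴ = 0.03819 m
Layer 2: 2.8×10⁻⁴ × 1.1 × 820 = 0.25256 m
1010–1180 m: 2.3×10⁻⁴ × 0.18 × 170 = 0.007038 m
Layer 4: 1.5×10⁻⁴ × 0.31 × 720 = 0.03348 m
Δh = 0.03819 + 0.25256 + 0.007038 + 0.03348 = 0.331268 m ≈ 0.331 m

Δh = 0.331 m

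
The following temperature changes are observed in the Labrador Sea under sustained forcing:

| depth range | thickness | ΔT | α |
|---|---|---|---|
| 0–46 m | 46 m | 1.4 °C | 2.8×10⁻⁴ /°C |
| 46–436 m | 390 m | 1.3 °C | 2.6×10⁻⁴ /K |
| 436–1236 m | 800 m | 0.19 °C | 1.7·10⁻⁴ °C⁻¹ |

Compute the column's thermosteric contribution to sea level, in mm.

0–46 m: 1.4 × 46 × 2.8×10⁻⁴ = 0.018032 m
46–436 m: 1.3 × 2.6×10⁻⁴ × 390 = 0.13182 m
436–1236 m: 0.19 × 800 × 1.7×10⁻⁴ = 0.02584 m
Δh = 0.018032 + 0.13182 + 0.02584 = 0.175692 m ≈ 176 mm

about 176 mm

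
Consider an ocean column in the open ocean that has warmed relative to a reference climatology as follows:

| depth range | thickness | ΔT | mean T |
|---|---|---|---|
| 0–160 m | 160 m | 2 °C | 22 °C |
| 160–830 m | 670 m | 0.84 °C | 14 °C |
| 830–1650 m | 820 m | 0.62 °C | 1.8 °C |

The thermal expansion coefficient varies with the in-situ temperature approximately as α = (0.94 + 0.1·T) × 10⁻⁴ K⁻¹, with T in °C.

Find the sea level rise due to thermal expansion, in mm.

Layer 1: α = (0.94 + 0.1×22)×10⁻⁴ = 3.14×10⁻⁴ K⁻¹
Layer 2: α = (0.94 + 0.1×14)×10⁻⁴ = 2.34×10⁻⁴ K⁻¹
Layer 3: α = (0.94 + 0.1×1.8)×10⁻⁴ = 1.12×10⁻⁴ K⁻¹
3.14×10⁻⁴ × 160 × 2 = 0.10048 m
160–830 m: 670 × 0.84 × 2.34×10⁻⁴ = 0.1316952 m
Layer 3: 0.62 × 820 × 1.12×10⁻⁴ = 0.0569408 m
Δh = 0.10048 + 0.1316952 + 0.0569408 = 0.289116 m

290 mm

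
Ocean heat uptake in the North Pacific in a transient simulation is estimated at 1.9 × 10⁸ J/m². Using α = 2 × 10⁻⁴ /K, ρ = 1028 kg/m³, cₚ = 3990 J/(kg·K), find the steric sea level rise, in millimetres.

about 9.26 mm

Δh = αQ/(ρcₚ) = 2×10⁻⁴ × 1.9×10⁸ / (1028 × 3990) ≈ 0.0092644 m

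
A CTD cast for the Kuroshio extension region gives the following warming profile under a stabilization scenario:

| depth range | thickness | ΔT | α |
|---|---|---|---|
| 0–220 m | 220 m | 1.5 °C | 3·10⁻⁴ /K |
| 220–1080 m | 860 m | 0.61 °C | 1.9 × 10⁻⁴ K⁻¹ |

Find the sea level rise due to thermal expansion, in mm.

Layer 1: 220 × 3×10⁻⁴ × 1.5 = 0.09900 m
220–1080 m: 0.61 × 860 × 1.9×10⁻⁴ = 0.099674 m
Δh = 0.09900 + 0.099674 = 0.198674 m ≈ 200 mm

Δh = 200 mm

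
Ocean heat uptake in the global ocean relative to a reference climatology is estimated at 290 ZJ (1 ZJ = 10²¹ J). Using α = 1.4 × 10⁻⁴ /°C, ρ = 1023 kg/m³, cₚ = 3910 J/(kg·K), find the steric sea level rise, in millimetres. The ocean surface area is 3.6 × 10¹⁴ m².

Δh ≈ 28.2 mm

Per unit area: Q = 290×10²¹ / (3.6×10¹⁴) ≈ 8.056×10⁸ J/m²
Δh = αQ/(ρcₚ) = 1.4×10⁻⁴ × 8.056×10⁸ / (1023 × 3910) ≈ 0.028196 m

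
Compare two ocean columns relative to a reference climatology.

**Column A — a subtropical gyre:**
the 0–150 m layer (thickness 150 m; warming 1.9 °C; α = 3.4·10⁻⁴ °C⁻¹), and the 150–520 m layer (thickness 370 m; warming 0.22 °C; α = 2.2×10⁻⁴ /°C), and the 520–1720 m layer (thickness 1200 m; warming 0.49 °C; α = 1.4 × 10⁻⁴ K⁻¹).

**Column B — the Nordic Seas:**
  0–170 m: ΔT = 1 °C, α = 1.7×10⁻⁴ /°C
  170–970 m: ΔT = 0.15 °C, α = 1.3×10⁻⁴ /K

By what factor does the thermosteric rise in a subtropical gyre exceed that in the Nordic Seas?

a factor of 4.4

A 3.4×10⁻⁴ × 1.9 × 150 = 0.09690 m
A 0.22 × 370 × 2.2×10⁻⁴ = 0.017908 m
A Layer 3: 0.49 × 1.4×10⁻⁴ × 1200 = 0.08232 m
A total: 0.197128 m
B Layer 1: 1.7×10⁻⁴ × 170 × 1 = 0.02890 m
B 1.3×10⁻⁴ × 800 × 0.15 = 0.01560 m
B total: 0.04450 m
Ratio: 0.197128 / 0.04450 ≈ 4.430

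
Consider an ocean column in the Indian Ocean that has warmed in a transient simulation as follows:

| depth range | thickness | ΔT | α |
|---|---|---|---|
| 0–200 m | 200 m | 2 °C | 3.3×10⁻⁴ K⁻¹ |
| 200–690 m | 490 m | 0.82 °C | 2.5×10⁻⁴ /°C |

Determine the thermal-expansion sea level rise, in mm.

230 mm of thermosteric rise

Layer 1: 3.3×10⁻⁴ × 200 × 2 = 0.13200 m
200–690 m: 0.82 × 490 × 2.5×10⁻⁴ = 0.10045 m
Δh = 0.13200 + 0.10045 = 0.23245 m ≈ 230 mm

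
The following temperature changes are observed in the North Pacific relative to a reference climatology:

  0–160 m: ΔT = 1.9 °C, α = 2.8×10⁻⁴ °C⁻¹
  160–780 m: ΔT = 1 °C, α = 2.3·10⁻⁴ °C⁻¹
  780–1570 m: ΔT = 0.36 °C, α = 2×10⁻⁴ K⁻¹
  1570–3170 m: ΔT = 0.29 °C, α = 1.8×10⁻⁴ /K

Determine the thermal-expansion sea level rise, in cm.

Δh = 36.8 cm

1.9 × 2.8×10⁻⁴ × 160 = 0.08512 m
1 × 620 × 2.3×10⁻⁴ = 0.14260 m
780–1570 m: 790 × 0.36 × 2×10⁻⁴ = 0.05688 m
Layer 4: 1.8×10⁻⁴ × 0.29 × 1600 = 0.08352 m
Δh = 0.08512 + 0.14260 + 0.05688 + 0.08352 = 0.36812 m ≈ 36.8 cm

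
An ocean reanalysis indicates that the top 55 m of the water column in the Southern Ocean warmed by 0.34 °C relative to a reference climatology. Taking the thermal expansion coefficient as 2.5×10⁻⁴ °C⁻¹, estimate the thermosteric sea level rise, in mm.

Δh = αΔT·H = 2.5×10⁻⁴ × 0.34 × 55 = 0.004675 m

4.68 mm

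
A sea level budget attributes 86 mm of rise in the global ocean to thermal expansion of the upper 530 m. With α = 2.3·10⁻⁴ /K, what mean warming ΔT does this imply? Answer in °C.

about 0.71 °C

ΔT = Δh/(αH) = 0.086 / (2.3×10⁻⁴ × 530) ≈ 0.7055 °C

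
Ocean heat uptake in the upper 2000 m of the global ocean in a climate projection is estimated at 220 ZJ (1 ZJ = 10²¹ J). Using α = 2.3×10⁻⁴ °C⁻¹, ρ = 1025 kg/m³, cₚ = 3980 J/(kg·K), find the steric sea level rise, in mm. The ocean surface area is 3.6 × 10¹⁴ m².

about 34.5 mm

Per unit area: Q = 220×10²¹ / (3.6×10¹⁴) ≈ 6.111×10⁸ J/m²
Δh = αQ/(ρcₚ) = 2.3×10⁻⁴ × 6.111×10⁸ / (1025 × 3980) ≈ 0.034453 m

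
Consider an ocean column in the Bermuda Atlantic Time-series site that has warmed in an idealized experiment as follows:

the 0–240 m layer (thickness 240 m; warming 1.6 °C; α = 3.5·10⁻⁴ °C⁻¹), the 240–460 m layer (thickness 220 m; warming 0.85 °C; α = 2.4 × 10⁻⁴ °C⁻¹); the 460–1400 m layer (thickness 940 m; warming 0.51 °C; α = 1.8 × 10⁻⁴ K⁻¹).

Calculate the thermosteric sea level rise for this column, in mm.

about 270 mm

Layer 1: 240 × 1.6 × 3.5×10⁻⁴ = 0.13440 m
Layer 2: 0.85 × 220 × 2.4×10⁻⁴ = 0.04488 m
Layer 3: 940 × 0.51 × 1.8×10⁻⁴ = 0.086292 m
Δh = 0.13440 + 0.04488 + 0.086292 = 0.265572 m ≈ 270 mm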